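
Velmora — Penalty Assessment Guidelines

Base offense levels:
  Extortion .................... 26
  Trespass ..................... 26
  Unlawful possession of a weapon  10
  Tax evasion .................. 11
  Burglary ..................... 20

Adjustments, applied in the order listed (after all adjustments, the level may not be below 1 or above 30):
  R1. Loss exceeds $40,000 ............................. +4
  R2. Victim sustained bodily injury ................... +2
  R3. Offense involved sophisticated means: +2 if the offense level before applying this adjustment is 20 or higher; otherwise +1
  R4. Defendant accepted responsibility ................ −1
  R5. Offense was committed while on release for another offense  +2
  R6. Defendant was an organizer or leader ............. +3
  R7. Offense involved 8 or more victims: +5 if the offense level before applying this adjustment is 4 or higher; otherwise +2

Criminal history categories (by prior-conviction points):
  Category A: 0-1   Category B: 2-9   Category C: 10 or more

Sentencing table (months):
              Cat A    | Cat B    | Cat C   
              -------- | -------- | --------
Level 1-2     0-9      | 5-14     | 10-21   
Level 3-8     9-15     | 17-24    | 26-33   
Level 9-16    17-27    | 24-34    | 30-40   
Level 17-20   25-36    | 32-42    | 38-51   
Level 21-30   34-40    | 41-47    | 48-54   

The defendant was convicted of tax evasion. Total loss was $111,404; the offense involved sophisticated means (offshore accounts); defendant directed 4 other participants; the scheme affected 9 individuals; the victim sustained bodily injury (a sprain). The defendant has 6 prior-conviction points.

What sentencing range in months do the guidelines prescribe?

41-47 months

Base offense level for tax evasion: 11.
R1 applies: 11 + 4 = 15.
R2 applies: 15 + 2 = 17.
R3 applies (level before this adjustment is 17 < 20, so +1): 17 + 1 = 18.
R4 does not apply.
R6 applies: 18 + 3 = 21.
R7 applies (level before this adjustment is 21 ≥ 4, so +5): 21 + 5 = 26.
Final offense level: 26.
Criminal history: 6 prior points → Category B (2-9).
Level 26 falls in the 21-30 band.
Grid: Level 21-30 × Category B = 41-47 months.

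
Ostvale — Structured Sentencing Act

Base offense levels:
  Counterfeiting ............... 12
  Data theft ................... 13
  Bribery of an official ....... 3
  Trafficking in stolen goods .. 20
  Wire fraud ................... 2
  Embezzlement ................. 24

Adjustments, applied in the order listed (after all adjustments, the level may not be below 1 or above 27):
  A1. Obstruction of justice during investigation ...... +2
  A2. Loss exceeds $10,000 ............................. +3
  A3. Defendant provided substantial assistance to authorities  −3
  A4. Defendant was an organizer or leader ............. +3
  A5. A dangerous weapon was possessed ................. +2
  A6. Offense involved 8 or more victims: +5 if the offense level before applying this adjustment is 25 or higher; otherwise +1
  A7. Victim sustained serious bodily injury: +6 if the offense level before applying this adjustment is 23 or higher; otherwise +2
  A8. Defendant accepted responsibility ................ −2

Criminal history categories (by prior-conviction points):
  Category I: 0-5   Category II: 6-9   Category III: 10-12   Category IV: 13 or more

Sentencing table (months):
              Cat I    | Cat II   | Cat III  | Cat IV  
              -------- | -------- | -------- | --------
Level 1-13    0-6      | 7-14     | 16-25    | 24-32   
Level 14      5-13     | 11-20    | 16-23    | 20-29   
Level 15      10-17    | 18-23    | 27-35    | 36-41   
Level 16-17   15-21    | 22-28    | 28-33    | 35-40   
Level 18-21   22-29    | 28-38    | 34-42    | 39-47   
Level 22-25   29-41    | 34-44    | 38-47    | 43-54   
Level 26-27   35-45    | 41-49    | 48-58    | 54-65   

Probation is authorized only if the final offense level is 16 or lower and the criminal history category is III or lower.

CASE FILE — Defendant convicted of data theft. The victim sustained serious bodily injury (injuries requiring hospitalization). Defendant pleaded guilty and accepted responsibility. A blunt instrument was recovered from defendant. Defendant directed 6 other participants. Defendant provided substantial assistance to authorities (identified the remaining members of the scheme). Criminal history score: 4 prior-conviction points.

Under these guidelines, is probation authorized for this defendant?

Base offense level for data theft: 13.
A2 does not apply.
A3 applies: 13 − 3 = 10.
A4 applies: 10 + 3 = 13.
A5 applies: 13 + 2 = 15.
A6 does not apply.
A7 applies (level before this adjustment is 15 < 23, so +2): 15 + 2 = 17.
A8 applies: 17 − 2 = 15.
Final offense level: 15.
Criminal history: 4 prior points → Category I (0-5).
Level 15 falls in the 15 band.
Grid: Level 15 × Category I = 10-17 months.
Probation check: level 15 ≤ 16 and category I ≤ III → eligible.

Yes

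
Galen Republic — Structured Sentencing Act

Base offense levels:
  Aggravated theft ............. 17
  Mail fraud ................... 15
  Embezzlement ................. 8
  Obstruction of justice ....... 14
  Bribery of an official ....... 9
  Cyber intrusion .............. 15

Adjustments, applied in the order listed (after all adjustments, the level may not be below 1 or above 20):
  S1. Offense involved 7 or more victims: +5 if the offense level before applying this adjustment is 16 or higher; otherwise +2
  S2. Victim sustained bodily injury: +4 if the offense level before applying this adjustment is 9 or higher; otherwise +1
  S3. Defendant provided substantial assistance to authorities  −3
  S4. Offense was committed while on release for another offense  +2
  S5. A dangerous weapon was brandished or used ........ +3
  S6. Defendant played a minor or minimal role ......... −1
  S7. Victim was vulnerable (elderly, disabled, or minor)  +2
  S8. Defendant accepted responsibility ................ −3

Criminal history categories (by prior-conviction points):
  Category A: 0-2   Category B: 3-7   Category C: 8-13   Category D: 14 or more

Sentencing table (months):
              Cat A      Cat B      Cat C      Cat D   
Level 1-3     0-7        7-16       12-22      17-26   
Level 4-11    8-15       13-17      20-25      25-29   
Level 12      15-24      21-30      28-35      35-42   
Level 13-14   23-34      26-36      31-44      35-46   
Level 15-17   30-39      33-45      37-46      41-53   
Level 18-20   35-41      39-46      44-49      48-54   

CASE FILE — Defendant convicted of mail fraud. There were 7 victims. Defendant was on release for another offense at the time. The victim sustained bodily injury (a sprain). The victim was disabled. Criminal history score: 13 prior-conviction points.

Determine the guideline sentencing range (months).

Base offense level for mail fraud: 15.
S1 applies (level before this adjustment is 15 < 16, so +2): 15 + 2 = 17.
S2 applies (level before this adjustment is 17 ≥ 9, so +4): 17 + 4 = 21.
S4 applies: 21 + 2 = 23.
S6 does not apply.
S7 applies: 23 + 2 = 25.
S8 does not apply.
Level 25 exceeds the maximum of 20; capped at 20.
Final offense level: 20.
Criminal history: 13 prior points → Category C (8-13).
Level 20 falls in the 18-20 band.
Grid: Level 18-20 × Category C = 44-49 months.

44-49 months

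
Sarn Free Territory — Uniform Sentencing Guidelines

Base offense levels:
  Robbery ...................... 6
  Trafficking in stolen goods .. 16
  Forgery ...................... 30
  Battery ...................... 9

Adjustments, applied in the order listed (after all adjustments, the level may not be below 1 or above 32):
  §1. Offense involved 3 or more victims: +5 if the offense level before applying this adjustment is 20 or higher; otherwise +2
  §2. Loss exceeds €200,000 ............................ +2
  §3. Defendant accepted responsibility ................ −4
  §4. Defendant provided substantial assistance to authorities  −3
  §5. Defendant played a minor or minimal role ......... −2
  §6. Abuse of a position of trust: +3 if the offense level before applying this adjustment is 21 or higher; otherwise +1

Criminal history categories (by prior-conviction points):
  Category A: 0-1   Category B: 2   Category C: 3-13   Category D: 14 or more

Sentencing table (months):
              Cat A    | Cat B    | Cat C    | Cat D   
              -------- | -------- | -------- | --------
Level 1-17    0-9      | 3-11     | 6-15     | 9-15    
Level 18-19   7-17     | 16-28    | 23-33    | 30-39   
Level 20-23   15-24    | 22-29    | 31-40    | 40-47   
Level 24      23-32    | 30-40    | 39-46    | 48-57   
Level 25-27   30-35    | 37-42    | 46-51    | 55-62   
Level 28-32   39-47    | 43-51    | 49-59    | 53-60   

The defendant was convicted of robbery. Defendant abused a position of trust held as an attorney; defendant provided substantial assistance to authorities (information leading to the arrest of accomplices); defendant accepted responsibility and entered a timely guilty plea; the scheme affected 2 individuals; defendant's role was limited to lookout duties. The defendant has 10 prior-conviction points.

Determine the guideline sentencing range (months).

Base offense level for robbery: 6.
§2 does not apply.
§3 applies: 6 − 4 = 2.
§4 applies: 2 − 3 = -1.
§5 applies: -1 − 2 = -3.
§6 applies (level before this adjustment is -3 < 21, so +1): -3 + 1 = -2.
Level -2 is below the minimum of 1; floored at 1.
Final offense level: 1.
Criminal history: 10 prior points → Category C (3-13).
Level 1 falls in the 1-17 band.
Grid: Level 1-17 × Category C = 6-15 months.

6-15 months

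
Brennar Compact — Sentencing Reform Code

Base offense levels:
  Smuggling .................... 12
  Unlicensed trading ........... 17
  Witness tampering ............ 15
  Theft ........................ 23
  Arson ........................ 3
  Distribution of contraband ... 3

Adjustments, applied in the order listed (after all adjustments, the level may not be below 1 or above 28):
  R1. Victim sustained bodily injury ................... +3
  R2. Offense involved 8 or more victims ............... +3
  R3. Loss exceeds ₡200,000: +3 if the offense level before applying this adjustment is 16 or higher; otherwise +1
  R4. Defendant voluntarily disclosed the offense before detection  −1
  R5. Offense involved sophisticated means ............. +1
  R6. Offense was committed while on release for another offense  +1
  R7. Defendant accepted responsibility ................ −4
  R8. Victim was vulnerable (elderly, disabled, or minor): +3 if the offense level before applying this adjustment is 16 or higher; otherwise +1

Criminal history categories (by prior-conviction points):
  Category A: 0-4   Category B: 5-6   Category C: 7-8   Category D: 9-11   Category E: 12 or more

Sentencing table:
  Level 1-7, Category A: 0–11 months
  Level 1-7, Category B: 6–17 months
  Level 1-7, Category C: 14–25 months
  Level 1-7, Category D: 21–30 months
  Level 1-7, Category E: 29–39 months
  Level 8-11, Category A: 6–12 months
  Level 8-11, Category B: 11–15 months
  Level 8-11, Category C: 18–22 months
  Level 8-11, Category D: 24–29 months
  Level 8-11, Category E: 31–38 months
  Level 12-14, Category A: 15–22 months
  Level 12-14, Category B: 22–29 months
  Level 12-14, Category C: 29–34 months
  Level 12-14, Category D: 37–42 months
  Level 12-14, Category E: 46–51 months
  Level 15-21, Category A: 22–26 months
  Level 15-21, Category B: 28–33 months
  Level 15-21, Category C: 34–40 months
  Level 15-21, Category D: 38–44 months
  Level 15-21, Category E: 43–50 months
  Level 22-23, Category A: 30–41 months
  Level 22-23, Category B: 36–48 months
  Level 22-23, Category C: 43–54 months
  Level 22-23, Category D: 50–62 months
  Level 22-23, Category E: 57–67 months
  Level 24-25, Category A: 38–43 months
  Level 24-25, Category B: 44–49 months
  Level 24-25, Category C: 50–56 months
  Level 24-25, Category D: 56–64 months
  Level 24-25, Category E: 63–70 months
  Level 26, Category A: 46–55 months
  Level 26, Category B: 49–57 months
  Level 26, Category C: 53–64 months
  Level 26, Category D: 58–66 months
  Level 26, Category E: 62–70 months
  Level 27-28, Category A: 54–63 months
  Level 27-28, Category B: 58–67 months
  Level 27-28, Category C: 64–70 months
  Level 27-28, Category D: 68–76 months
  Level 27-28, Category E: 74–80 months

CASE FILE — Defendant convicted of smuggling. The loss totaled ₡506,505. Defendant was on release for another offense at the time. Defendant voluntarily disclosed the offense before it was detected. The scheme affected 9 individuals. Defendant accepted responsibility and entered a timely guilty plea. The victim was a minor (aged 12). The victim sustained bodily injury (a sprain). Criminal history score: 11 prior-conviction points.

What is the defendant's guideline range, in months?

38-44 months

Base offense level for smuggling: 12.
R1 applies: 12 + 3 = 15.
R2 applies: 15 + 3 = 18.
R3 applies (level before this adjustment is 18 ≥ 16, so +3): 18 + 3 = 21.
R4 applies: 21 − 1 = 20.
R6 applies: 20 + 1 = 21.
R7 applies: 21 − 4 = 17.
R8 applies (level before this adjustment is 17 ≥ 16, so +3): 17 + 3 = 20.
Final offense level: 20.
Criminal history: 11 prior points → Category D (9-11).
Level 20 falls in the 15-21 band.
Grid: Level 15-21 × Category D = 38-44 months.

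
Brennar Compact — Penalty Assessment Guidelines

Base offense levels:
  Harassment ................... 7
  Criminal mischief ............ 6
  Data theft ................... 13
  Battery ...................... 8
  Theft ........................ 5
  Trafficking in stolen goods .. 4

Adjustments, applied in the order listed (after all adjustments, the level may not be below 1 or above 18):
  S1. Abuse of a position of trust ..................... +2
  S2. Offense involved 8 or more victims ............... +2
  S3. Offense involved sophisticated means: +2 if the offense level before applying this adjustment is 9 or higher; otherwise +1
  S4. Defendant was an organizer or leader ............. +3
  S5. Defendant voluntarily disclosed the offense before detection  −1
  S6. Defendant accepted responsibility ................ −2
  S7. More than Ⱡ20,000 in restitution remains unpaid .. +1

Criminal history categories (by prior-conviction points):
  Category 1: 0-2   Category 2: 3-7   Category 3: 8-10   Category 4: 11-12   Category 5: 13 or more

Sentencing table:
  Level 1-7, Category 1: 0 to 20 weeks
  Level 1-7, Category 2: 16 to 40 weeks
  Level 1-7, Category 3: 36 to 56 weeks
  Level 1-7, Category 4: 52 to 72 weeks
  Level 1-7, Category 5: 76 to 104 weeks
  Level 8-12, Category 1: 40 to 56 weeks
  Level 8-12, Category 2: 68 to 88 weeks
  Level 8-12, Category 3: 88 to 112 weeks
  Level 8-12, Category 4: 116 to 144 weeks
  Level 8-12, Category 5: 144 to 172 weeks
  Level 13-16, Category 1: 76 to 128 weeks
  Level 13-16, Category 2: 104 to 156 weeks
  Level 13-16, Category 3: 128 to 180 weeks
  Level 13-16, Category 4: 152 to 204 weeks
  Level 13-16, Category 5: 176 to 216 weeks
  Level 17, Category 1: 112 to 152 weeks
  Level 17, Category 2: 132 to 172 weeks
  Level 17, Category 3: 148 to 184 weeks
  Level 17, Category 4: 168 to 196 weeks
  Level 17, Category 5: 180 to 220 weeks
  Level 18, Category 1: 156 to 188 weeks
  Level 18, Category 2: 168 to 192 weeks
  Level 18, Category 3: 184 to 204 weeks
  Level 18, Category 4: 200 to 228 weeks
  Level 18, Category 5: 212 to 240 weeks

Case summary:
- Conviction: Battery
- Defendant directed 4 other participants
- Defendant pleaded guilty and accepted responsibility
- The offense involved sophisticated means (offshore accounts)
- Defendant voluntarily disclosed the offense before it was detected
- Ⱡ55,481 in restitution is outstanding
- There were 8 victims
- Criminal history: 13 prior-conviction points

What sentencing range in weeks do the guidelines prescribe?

Base offense level for battery: 8.
S2 applies: 8 + 2 = 10.
S3 applies (level before this adjustment is 10 ≥ 9, so +2): 10 + 2 = 12.
S4 applies: 12 + 3 = 15.
S5 applies: 15 − 1 = 14.
S6 applies: 14 − 2 = 12.
S7 applies: 12 + 1 = 13.
Final offense level: 13.
Criminal history: 13 prior points → Category 5 (13+).
Level 13 falls in the 13-16 band.
Grid: Level 13-16 × Category 5 = 176-216 weeks.

176-216 weeks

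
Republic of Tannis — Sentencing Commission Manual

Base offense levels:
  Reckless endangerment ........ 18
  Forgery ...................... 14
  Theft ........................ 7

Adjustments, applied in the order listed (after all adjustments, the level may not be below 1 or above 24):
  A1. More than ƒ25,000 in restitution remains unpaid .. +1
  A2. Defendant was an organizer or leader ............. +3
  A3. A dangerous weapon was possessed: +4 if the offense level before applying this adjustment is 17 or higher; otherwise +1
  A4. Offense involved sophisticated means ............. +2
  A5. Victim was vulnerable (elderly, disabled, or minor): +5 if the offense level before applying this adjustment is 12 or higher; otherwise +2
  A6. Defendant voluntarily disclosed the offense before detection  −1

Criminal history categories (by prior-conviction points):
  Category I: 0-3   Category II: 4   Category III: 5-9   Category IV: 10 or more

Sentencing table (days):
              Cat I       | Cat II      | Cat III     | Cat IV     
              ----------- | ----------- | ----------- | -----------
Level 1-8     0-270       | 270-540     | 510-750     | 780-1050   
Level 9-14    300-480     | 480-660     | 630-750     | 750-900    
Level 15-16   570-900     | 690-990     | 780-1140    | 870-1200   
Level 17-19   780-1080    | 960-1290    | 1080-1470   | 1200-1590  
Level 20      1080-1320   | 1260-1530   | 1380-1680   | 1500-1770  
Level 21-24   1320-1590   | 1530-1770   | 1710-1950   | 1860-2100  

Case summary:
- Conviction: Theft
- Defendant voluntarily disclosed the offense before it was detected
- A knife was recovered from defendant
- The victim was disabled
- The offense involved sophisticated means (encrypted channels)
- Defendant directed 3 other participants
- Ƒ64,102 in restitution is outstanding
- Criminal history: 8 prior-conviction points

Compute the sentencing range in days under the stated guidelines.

1080-1470 days

Base offense level for theft: 7.
A1 applies: 7 + 1 = 8.
A2 applies: 8 + 3 = 11.
A3 applies (level before this adjustment is 11 < 17, so +1): 11 + 1 = 12.
A4 applies: 12 + 2 = 14.
A5 applies (level before this adjustment is 14 ≥ 12, so +5): 14 + 5 = 19.
A6 applies: 19 − 1 = 18.
Final offense level: 18.
Criminal history: 8 prior points → Category III (5-9).
Level 18 falls in the 17-19 band.
Grid: Level 17-19 × Category III = 1080-1470 days.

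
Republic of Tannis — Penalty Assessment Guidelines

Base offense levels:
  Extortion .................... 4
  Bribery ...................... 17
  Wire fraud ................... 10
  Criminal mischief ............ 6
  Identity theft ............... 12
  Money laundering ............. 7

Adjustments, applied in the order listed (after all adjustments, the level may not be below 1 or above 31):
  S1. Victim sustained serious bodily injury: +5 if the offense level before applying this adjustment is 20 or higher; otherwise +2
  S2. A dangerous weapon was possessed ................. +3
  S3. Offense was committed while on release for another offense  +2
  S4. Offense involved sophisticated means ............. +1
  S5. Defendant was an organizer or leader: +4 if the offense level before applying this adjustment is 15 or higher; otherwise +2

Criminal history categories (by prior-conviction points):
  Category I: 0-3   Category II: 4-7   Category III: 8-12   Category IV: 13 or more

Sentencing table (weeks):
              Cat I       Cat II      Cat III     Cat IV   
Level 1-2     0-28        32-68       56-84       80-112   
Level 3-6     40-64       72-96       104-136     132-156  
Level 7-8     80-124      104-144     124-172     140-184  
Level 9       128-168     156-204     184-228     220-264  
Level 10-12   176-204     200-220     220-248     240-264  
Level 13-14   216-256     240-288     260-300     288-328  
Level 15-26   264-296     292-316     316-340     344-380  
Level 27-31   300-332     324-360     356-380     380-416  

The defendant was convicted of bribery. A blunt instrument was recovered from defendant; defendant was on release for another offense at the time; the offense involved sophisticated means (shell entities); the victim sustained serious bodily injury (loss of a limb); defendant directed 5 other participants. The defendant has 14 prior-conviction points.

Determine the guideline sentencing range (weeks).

380-416 weeks

Base offense level for bribery: 17.
S1 applies (level before this adjustment is 17 < 20, so +2): 17 + 2 = 19.
S2 applies: 19 + 3 = 22.
S3 applies: 22 + 2 = 24.
S4 applies: 24 + 1 = 25.
S5 applies (level before this adjustment is 25 ≥ 15, so +4): 25 + 4 = 29.
Final offense level: 29.
Criminal history: 14 prior points → Category IV (13+).
Level 29 falls in the 27-31 band.
Grid: Level 27-31 × Category IV = 380-416 weeks.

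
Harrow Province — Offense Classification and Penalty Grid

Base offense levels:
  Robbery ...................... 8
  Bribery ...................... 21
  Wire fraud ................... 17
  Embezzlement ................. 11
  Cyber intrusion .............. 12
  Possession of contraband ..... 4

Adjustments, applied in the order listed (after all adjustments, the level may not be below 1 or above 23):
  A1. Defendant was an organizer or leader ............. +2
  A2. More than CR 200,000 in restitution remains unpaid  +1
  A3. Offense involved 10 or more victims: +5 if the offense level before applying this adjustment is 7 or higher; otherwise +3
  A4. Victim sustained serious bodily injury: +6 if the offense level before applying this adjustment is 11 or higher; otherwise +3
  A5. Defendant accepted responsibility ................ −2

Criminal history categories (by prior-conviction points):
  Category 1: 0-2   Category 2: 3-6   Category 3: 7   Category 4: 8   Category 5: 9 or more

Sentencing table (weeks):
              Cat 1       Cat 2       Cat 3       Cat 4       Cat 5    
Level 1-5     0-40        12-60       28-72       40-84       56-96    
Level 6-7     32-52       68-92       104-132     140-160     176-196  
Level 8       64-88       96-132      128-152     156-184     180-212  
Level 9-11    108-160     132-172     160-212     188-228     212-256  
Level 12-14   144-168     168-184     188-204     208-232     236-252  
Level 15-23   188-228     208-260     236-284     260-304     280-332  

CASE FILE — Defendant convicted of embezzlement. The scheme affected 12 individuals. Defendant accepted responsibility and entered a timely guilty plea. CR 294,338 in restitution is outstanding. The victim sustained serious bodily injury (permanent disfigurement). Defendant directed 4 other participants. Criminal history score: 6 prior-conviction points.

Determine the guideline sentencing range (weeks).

Base offense level for embezzlement: 11.
A1 applies: 11 + 2 = 13.
A2 applies: 13 + 1 = 14.
A3 applies (level before this adjustment is 14 ≥ 7, so +5): 14 + 5 = 19.
A4 applies (level before this adjustment is 19 ≥ 11, so +6): 19 + 6 = 25.
A5 applies: 25 − 2 = 23.
Final offense level: 23.
Criminal history: 6 prior points → Category 2 (3-6).
Level 23 falls in the 15-23 band.
Grid: Level 15-23 × Category 2 = 208-260 weeks.

208-260 weeks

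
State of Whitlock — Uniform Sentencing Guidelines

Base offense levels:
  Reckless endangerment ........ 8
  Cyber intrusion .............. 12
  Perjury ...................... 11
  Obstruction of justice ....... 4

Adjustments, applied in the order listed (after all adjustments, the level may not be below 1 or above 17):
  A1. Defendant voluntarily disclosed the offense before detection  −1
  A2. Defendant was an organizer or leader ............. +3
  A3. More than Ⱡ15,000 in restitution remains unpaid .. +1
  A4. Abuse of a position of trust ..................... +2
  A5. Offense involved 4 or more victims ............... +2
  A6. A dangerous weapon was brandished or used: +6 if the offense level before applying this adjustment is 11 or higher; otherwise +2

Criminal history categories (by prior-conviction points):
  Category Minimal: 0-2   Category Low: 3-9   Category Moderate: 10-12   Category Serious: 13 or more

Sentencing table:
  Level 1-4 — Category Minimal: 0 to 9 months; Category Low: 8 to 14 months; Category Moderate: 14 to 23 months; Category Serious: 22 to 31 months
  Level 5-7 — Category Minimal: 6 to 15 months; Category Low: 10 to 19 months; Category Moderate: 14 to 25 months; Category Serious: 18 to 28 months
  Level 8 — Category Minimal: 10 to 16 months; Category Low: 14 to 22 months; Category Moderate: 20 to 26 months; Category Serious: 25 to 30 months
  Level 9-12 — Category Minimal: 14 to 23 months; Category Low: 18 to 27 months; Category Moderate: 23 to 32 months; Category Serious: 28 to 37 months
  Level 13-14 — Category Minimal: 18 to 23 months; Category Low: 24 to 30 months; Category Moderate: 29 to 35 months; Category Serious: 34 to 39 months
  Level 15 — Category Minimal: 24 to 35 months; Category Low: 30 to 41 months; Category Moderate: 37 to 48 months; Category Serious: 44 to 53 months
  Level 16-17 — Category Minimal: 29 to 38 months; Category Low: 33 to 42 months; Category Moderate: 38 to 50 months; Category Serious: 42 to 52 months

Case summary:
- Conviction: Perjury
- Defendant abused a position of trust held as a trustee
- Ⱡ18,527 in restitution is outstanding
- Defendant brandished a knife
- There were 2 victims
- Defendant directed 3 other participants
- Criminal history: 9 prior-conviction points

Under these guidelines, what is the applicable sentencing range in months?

33-42 months

Base offense level for perjury: 11.
A1 does not apply.
A2 applies: 11 + 3 = 14.
A3 applies: 14 + 1 = 15.
A4 applies: 15 + 2 = 17.
A6 applies (level before this adjustment is 17 ≥ 11, so +6): 17 + 6 = 23.
Level 23 exceeds the maximum of 17; capped at 17.
Final offense level: 17.
Criminal history: 9 prior points → Category Low (3-9).
Level 17 falls in the 16-17 band.
Grid: Level 16-17 × Category Low = 33-42 months.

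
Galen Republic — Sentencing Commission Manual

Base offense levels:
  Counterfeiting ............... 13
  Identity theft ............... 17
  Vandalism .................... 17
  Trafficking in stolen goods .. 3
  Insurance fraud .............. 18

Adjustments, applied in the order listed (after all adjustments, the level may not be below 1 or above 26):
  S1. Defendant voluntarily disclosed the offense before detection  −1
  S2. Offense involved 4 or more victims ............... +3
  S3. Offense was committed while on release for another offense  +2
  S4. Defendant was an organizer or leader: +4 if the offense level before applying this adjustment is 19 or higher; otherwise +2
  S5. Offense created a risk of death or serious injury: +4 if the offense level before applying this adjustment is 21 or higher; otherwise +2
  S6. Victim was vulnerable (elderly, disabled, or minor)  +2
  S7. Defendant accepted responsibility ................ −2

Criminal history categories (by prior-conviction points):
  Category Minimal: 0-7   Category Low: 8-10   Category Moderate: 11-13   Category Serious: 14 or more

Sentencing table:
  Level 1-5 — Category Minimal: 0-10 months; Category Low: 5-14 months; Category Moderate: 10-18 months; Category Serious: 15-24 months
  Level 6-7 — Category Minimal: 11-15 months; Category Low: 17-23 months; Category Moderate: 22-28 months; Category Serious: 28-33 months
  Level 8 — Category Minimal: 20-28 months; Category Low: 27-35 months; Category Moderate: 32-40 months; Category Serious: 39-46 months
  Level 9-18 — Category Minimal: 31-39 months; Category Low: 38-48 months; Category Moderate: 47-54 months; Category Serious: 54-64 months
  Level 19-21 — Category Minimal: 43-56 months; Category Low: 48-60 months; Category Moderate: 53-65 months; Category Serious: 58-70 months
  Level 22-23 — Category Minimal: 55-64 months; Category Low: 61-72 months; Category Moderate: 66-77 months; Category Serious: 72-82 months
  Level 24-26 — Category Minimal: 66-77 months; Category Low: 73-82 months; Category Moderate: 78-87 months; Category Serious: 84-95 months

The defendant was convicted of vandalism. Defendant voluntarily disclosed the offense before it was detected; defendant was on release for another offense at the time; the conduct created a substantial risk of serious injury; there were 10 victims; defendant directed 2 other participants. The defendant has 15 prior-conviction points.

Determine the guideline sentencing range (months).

84-95 months

Base offense level for vandalism: 17.
S1 applies: 17 − 1 = 16.
S2 applies: 16 + 3 = 19.
S3 applies: 19 + 2 = 21.
S4 applies (level before this adjustment is 21 ≥ 19, so +4): 21 + 4 = 25.
S5 applies (level before this adjustment is 25 ≥ 21, so +4): 25 + 4 = 29.
Level 29 exceeds the maximum of 26; capped at 26.
Final offense level: 26.
Criminal history: 15 prior points → Category Serious (14+).
Level 26 falls in the 24-26 band.
Grid: Level 24-26 × Category Serious = 84-95 months.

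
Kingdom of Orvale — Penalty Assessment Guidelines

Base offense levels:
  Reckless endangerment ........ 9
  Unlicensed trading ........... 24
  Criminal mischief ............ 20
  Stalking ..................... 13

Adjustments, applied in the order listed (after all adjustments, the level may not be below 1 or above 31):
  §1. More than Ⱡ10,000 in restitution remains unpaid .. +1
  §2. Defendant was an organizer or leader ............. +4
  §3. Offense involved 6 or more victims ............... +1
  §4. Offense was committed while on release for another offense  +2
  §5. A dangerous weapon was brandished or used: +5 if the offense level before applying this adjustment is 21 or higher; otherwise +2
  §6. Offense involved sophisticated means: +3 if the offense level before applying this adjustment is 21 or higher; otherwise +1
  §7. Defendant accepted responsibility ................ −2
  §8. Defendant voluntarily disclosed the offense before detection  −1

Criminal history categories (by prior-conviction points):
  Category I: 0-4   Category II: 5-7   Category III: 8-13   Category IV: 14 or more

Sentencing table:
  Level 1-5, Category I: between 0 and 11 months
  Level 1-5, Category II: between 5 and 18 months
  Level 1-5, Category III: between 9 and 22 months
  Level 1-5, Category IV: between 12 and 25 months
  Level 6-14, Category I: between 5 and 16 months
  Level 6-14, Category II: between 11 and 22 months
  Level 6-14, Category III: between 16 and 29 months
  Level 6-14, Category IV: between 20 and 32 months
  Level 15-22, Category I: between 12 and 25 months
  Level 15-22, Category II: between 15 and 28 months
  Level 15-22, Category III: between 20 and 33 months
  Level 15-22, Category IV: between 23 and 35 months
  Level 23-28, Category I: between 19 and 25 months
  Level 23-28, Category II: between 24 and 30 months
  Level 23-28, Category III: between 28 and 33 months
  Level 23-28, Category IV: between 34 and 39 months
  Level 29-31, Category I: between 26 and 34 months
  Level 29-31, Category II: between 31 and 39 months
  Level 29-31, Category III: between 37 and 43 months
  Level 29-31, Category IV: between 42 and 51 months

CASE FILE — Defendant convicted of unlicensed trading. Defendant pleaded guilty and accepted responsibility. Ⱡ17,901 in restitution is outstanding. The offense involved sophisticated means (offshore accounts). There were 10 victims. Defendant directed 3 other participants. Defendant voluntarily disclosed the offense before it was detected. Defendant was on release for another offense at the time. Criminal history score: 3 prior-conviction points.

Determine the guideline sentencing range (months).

26-34 months

Base offense level for unlicensed trading: 24.
§1 applies: 24 + 1 = 25.
§2 applies: 25 + 4 = 29.
§3 applies: 29 + 1 = 30.
§4 applies: 30 + 2 = 32.
§6 applies (level before this adjustment is 32 ≥ 21, so +3): 32 + 3 = 35.
§7 applies: 35 − 2 = 33.
§8 applies: 33 − 1 = 32.
Level 32 exceeds the maximum of 31; capped at 31.
Final offense level: 31.
Criminal history: 3 prior points → Category I (0-4).
Level 31 falls in the 29-31 band.
Grid: Level 29-31 × Category I = 26-34 months.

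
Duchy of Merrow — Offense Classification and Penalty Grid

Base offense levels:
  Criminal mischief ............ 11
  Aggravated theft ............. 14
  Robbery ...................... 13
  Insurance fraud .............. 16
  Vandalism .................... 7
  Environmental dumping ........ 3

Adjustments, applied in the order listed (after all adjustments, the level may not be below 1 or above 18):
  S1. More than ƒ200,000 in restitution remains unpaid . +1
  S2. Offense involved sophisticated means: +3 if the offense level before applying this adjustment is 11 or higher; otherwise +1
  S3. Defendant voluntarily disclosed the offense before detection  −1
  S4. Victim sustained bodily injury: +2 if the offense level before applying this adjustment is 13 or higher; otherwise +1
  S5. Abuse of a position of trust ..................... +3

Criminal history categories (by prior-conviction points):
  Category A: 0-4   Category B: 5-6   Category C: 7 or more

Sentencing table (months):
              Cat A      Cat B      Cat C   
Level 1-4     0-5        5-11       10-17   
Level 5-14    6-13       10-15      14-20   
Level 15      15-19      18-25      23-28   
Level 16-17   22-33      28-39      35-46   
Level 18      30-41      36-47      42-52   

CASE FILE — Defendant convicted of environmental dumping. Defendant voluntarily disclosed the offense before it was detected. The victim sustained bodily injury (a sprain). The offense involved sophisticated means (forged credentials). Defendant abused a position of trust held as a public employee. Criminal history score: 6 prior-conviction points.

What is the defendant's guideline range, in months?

10-15 months

Base offense level for environmental dumping: 3.
S2 applies (level before this adjustment is 3 < 11, so +1): 3 + 1 = 4.
S3 applies: 4 − 1 = 3.
S4 applies (level before this adjustment is 3 < 13, so +1): 3 + 1 = 4.
S5 applies: 4 + 3 = 7.
Final offense level: 7.
Criminal history: 6 prior points → Category B (5-6).
Level 7 falls in the 5-14 band.
Grid: Level 5-14 × Category B = 10-15 months.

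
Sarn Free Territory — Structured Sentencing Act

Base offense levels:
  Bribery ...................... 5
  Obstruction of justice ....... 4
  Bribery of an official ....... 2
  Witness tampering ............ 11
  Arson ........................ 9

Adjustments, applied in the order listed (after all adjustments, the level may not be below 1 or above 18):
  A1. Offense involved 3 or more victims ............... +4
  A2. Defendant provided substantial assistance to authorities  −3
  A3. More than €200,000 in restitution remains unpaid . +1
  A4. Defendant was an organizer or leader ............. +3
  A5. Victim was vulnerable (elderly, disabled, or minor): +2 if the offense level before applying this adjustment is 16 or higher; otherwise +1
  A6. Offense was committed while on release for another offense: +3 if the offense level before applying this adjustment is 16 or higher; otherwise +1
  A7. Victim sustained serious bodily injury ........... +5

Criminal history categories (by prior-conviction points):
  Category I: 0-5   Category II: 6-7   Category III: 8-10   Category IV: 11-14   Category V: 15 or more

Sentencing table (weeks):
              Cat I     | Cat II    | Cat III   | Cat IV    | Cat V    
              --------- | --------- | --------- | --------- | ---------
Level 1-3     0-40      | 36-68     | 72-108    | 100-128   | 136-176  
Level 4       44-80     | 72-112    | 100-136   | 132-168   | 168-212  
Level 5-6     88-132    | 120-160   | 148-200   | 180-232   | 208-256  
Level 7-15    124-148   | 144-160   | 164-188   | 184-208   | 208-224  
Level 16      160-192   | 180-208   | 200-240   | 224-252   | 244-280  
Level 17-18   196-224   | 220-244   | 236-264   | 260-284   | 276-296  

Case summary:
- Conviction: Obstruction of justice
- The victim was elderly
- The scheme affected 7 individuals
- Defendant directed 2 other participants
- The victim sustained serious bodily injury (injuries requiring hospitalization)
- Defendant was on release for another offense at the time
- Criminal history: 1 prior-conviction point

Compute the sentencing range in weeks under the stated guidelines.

196-224 weeks

Base offense level for obstruction of justice: 4.
A1 applies: 4 + 4 = 8.
A3 does not apply.
A4 applies: 8 + 3 = 11.
A5 applies (level before this adjustment is 11 < 16, so +1): 11 + 1 = 12.
A6 applies (level before this adjustment is 12 < 16, so +1): 12 + 1 = 13.
A7 applies: 13 + 5 = 18.
Final offense level: 18.
Criminal history: 1 prior point → Category I (0-5).
Level 18 falls in the 17-18 band.
Grid: Level 17-18 × Category I = 196-224 weeks.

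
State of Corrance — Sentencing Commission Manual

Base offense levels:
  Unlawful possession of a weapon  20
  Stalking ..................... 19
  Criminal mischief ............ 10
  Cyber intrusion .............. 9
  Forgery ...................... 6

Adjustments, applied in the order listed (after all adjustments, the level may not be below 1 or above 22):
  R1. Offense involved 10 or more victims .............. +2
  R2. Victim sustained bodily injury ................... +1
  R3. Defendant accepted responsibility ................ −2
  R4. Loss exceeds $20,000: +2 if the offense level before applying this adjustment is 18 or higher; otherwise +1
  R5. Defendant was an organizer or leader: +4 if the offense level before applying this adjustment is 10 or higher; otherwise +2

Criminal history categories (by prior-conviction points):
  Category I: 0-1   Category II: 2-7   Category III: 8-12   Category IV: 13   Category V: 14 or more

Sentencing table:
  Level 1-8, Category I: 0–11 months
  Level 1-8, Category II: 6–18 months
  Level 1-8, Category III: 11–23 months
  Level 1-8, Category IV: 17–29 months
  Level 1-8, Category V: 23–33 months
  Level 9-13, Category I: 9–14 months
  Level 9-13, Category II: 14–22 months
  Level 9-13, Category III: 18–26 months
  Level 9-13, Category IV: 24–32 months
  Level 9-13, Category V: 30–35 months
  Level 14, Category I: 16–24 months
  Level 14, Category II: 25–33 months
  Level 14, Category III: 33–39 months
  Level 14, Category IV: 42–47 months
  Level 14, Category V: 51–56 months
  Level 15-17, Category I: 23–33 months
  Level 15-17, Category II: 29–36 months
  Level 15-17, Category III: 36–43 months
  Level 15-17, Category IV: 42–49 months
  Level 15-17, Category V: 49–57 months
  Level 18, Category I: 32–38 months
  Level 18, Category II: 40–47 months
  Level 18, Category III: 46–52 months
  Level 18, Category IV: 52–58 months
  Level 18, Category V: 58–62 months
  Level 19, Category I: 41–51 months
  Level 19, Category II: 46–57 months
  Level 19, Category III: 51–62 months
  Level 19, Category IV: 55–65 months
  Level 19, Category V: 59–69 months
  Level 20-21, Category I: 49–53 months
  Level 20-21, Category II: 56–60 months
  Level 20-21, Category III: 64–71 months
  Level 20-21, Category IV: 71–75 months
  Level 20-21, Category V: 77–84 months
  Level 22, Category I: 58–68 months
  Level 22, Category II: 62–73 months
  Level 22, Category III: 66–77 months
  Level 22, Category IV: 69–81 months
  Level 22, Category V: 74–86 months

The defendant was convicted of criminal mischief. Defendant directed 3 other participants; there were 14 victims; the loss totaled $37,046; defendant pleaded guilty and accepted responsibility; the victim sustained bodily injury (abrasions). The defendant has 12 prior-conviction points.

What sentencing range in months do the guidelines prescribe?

Base offense level for criminal mischief: 10.
R1 applies: 10 + 2 = 12.
R2 applies: 12 + 1 = 13.
R3 applies: 13 − 2 = 11.
R4 applies (level before this adjustment is 11 < 18, so +1): 11 + 1 = 12.
R5 applies (level before this adjustment is 12 ≥ 10, so +4): 12 + 4 = 16.
Final offense level: 16.
Criminal history: 12 prior points → Category III (8-12).
Level 16 falls in the 15-17 band.
Grid: Level 15-17 × Category III = 36-43 months.

36-43 months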